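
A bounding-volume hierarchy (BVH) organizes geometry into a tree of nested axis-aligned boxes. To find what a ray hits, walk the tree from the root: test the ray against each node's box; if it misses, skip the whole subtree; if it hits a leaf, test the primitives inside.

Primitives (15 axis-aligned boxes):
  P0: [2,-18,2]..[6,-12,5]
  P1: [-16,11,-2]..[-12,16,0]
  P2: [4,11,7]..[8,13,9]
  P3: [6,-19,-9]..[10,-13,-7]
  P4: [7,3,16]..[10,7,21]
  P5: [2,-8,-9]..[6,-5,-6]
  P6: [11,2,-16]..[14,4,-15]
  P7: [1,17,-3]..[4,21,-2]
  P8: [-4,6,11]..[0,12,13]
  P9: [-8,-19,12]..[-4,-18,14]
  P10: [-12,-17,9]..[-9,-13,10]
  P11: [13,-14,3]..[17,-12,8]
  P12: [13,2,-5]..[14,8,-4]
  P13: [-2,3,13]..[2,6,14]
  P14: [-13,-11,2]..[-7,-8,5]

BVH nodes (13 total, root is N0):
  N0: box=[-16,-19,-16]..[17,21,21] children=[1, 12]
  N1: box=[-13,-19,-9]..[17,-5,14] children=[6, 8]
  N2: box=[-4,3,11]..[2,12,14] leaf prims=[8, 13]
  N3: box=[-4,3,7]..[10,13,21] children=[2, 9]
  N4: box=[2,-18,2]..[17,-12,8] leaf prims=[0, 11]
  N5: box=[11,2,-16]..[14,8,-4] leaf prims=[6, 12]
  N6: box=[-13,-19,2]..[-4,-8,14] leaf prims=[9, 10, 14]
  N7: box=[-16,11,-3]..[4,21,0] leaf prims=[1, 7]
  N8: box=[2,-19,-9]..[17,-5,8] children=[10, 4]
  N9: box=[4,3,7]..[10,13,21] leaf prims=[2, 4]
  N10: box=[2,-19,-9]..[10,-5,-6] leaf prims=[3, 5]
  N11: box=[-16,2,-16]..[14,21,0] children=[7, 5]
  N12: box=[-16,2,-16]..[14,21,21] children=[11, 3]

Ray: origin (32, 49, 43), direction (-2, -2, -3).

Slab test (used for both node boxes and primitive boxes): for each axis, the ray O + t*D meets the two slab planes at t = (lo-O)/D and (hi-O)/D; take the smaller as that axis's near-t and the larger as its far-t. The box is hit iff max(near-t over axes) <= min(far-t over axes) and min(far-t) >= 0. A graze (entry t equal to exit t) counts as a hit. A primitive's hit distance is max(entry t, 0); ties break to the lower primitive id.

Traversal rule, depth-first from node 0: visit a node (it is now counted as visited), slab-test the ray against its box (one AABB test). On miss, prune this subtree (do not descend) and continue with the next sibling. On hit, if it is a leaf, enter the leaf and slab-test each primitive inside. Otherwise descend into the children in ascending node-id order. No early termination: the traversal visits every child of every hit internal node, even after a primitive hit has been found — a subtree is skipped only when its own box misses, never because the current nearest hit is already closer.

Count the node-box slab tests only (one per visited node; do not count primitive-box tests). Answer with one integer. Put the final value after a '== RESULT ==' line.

Walk:
N0 x:[15/2,24] y:[14,34] z:[22/3,59/3] -> hit [14,59/3], descend [1, 12]
  N1 x:[15/2,45/2] y:[27,34] z:[29/3,52/3] -> miss, prune
  N12 x:[9,24] y:[14,47/2] z:[22/3,59/3] -> hit [14,59/3], descend [3, 11]
    N3 x:[11,18] y:[18,23] z:[22/3,12] -> miss, prune
    N11 x:[9,24] y:[14,47/2] z:[43/3,59/3] -> hit [43/3,59/3], descend [5, 7]
      N5 x:[9,21/2] y:[41/2,47/2] z:[47/3,59/3] -> miss, prune
      N7 x:[14,24] y:[14,19] z:[43/3,46/3] -> hit [43/3,46/3] leaf, test {P1(miss), P7@t=15}

7 AABB tests over nodes [0, 1, 12, 3, 11, 5, 7]; 1 leaf entered; closest P7.

== RESULT ==
7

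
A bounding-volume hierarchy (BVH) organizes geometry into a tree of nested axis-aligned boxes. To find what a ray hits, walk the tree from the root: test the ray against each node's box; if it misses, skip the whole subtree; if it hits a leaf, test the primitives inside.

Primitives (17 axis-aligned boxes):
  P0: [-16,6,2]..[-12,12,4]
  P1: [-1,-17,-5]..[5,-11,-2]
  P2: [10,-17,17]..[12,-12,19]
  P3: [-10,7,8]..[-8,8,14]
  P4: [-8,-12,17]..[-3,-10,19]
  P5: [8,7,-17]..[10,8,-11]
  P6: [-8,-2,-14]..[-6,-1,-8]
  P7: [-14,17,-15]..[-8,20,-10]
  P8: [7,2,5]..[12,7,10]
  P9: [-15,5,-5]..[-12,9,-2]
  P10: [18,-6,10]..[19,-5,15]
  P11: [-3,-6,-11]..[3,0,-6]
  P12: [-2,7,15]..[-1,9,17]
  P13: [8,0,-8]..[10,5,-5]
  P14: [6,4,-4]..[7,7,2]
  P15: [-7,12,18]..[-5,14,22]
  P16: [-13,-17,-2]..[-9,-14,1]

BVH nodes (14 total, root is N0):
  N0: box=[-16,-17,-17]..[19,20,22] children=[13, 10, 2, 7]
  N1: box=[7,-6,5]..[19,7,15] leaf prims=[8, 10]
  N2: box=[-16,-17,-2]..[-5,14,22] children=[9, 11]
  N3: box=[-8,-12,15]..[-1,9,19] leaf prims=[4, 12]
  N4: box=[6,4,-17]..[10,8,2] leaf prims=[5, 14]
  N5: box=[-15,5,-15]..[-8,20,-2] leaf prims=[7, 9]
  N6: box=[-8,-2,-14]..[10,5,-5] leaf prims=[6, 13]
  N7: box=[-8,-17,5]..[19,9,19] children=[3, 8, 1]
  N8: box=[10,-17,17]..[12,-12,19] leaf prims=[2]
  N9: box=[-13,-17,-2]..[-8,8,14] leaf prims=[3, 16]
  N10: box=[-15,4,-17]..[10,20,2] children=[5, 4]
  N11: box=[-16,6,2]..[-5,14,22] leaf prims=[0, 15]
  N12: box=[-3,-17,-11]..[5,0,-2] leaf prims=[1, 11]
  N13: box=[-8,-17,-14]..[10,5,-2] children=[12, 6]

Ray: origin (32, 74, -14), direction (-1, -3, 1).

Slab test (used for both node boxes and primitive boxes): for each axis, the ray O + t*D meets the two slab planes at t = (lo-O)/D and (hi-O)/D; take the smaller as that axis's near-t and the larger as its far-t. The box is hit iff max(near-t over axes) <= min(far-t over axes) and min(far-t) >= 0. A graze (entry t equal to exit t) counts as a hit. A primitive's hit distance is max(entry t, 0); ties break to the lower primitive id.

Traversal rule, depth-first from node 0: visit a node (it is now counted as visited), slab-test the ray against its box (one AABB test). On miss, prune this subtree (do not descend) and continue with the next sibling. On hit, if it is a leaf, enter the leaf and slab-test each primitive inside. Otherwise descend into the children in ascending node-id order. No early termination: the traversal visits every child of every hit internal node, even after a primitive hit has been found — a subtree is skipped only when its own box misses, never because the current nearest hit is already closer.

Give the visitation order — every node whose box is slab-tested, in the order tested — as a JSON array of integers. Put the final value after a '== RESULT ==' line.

Traverse from the root:
N0 x:[13,48] y:[18,91/3] z:[-3,36] -> hit [18,91/3], descend [2, 7, 10, 13]
  N2 x:[37,48] y:[20,91/3] z:[12,36] -> miss, prune
  N7 x:[13,40] y:[65/3,91/3] z:[19,33] -> hit [65/3,91/3], descend [1, 3, 8]
    N1 x:[13,25] y:[67/3,80/3] z:[19,29] -> hit [67/3,25] leaf, test {P8@t=67/3, P10(miss)}
    N3 x:[33,40] y:[65/3,86/3] z:[29,33] -> miss, prune
    N8 x:[20,22] y:[86/3,91/3] z:[31,33] -> miss, prune
  N10 x:[22,47] y:[18,70/3] z:[-3,16] -> miss, prune
  N13 x:[22,40] y:[23,91/3] z:[0,12] -> miss, prune

Summary -> nodes [0, 2, 7, 1, 3, 8, 10, 13]; box-tests=8; leaf-entries=1; first=P8

== RESULT ==
[0, 2, 7, 1, 3, 8, 10, 13]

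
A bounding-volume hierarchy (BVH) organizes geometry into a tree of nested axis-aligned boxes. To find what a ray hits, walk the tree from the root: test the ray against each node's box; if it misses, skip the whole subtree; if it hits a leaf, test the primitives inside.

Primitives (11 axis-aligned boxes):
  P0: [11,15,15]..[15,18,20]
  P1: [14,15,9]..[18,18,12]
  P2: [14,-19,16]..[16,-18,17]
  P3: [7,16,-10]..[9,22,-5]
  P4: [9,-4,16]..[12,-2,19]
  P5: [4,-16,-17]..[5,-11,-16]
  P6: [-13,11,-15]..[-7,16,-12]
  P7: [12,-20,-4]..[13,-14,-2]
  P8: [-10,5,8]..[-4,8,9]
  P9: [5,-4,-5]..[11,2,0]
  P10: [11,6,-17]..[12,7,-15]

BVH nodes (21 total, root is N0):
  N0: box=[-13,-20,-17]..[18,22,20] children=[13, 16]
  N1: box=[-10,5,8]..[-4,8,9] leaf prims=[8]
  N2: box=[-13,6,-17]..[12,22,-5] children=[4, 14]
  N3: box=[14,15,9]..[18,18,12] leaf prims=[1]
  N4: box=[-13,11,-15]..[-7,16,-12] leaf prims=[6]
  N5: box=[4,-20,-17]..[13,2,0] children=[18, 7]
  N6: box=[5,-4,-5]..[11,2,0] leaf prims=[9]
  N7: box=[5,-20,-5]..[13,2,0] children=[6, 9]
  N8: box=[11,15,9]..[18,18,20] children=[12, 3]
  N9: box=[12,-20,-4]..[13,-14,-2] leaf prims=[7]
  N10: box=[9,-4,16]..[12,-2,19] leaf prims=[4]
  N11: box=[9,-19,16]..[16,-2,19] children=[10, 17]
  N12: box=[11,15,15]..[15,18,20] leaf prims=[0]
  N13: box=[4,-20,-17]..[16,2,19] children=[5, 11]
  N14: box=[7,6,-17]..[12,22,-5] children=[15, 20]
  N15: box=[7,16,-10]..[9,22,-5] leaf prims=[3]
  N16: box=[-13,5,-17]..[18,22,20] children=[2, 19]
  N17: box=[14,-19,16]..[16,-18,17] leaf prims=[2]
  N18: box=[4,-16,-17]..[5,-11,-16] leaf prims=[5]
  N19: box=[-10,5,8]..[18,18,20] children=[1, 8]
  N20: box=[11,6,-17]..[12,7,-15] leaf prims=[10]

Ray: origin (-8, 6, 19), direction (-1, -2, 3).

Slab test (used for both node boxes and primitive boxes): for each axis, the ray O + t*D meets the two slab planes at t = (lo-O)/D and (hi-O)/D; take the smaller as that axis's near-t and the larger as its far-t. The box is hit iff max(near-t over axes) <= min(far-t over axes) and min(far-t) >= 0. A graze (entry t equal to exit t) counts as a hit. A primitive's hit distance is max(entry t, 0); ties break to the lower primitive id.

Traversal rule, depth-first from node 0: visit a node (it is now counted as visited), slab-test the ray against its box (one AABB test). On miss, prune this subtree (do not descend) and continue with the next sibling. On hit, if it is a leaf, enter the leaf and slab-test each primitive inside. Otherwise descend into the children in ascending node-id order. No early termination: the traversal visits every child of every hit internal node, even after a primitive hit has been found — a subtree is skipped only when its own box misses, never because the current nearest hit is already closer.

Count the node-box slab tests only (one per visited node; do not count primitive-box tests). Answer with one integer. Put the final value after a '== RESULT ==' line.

Traverse from the root:
N0 x:[-26,5] y:[-8,13] z:[-12,1/3] -> hit [-8,1/3], descend [13, 16]
  N13 x:[-24,-12] y:[2,13] z:[-12,0] -> miss, prune
  N16 x:[-26,5] y:[-8,1/2] z:[-12,1/3] -> hit [-8,1/3], descend [2, 19]
    N2 x:[-20,5] y:[-8,0] z:[-12,-8] -> miss, prune
    N19 x:[-26,2] y:[-6,1/2] z:[-11/3,1/3] -> hit [-11/3,1/3], descend [1, 8]
      N1 x:[-4,2] y:[-1,1/2] z:[-11/3,-10/3] -> miss, prune
      N8 x:[-26,-19] y:[-6,-9/2] z:[-10/3,1/3] -> miss, prune

7 AABB tests over nodes [0, 13, 16, 2, 19, 1, 8]; 0 leaves entered; closest miss.

== RESULT ==
7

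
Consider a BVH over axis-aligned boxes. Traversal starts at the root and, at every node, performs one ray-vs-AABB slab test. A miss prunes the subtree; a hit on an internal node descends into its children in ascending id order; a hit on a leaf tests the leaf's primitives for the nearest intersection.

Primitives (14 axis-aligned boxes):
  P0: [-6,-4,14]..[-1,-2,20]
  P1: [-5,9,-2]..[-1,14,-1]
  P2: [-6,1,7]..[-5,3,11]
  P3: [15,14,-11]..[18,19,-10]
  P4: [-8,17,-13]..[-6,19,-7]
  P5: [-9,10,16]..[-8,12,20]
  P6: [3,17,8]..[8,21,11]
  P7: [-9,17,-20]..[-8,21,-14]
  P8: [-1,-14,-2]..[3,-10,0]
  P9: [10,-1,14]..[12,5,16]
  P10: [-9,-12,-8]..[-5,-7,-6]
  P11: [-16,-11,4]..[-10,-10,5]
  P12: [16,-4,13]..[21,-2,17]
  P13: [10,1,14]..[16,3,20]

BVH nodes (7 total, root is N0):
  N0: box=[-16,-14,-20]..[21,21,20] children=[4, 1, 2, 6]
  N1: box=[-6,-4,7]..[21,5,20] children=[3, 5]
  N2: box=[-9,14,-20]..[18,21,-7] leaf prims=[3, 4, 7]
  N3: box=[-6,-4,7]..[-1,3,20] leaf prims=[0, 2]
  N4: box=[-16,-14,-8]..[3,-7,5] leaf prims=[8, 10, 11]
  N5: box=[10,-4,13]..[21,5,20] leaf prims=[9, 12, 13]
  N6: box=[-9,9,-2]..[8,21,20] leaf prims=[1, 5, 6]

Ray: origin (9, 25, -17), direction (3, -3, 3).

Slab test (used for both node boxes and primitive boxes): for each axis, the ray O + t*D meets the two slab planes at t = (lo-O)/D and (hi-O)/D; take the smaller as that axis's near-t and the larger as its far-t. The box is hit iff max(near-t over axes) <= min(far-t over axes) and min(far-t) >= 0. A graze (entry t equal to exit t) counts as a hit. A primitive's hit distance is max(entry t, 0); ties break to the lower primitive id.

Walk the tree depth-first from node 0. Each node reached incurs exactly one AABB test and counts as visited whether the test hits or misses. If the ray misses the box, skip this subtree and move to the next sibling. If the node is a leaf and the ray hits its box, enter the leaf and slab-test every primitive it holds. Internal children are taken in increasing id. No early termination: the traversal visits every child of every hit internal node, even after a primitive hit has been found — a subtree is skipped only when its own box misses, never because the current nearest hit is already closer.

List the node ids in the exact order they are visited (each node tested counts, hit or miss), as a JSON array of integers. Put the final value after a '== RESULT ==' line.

Traverse from the root:
N0 x:[-25/3,4] y:[4/3,13] z:[-1,37/3] -> hit [4/3,4], descend [1, 2, 4, 6]
  N1 x:[-5,4] y:[20/3,29/3] z:[8,37/3] -> miss, prune
  N2 x:[-6,3] y:[4/3,11/3] z:[-1,10/3] -> hit [4/3,3] leaf, test {P3@t=2, P4(miss), P7(miss)}
  N4 x:[-25/3,-2] y:[32/3,13] z:[3,22/3] -> miss, prune
  N6 x:[-6,-1/3] y:[4/3,16/3] z:[5,37/3] -> miss, prune

order=[0, 1, 2, 4, 6]  |boxes|=5  |leaves|=1  hit=P3

== RESULT ==
[0, 1, 2, 4, 6]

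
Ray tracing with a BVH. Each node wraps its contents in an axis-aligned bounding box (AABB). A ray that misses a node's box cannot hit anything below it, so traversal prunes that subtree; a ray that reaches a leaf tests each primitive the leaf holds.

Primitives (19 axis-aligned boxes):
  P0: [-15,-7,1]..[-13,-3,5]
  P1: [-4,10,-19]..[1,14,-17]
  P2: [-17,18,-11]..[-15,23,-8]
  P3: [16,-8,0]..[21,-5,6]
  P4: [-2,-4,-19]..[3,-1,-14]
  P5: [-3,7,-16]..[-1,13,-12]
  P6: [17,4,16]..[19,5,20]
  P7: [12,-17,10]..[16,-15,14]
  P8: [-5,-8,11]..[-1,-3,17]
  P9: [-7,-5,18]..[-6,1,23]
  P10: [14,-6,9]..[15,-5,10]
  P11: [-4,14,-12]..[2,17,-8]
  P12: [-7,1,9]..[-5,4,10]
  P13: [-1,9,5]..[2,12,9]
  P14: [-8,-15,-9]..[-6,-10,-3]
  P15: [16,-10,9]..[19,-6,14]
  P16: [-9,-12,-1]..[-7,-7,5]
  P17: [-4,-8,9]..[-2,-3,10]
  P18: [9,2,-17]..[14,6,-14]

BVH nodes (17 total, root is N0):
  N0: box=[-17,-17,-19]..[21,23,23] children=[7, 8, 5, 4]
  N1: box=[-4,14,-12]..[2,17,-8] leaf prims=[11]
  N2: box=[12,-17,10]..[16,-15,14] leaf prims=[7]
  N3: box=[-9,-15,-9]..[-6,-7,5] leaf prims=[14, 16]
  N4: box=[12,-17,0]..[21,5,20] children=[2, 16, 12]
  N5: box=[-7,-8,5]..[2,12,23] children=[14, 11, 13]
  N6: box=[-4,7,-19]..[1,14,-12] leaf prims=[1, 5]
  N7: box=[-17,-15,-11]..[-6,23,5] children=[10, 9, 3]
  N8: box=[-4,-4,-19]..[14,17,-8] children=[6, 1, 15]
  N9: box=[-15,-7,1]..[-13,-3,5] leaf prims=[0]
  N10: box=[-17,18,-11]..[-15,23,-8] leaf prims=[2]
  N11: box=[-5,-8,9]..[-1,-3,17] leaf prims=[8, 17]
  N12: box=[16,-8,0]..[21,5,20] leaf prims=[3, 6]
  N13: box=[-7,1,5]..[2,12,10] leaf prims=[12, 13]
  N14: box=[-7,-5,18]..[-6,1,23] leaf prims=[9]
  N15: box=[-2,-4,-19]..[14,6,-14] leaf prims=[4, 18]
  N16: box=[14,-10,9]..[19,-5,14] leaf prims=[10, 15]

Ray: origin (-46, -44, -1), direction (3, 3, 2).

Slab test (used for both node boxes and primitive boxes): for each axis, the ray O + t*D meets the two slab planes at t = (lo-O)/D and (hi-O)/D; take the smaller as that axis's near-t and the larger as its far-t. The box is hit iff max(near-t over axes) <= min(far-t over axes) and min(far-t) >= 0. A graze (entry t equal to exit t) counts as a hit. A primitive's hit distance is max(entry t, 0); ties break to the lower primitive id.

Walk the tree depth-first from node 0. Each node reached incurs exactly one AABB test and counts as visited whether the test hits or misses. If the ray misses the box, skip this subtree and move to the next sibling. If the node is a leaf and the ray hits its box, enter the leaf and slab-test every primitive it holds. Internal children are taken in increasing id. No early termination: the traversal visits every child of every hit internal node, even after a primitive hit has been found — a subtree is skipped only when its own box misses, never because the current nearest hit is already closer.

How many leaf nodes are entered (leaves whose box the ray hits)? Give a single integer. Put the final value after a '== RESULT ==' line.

Trace the traversal:
N0 x:[29/3,67/3] y:[9,67/3] z:[-9,12] -> hit [29/3,12], descend [4, 5, 7, 8]
  N4 x:[58/3,67/3] y:[9,49/3] z:[1/2,21/2] -> miss, prune
  N5 x:[13,16] y:[12,56/3] z:[3,12] -> miss, prune
  N7 x:[29/3,40/3] y:[29/3,67/3] z:[-5,3] -> miss, prune
  N8 x:[14,20] y:[40/3,61/3] z:[-9,-7/2] -> miss, prune

order=[0, 4, 5, 7, 8]  |boxes|=5  |leaves|=0  hit=miss

== RESULT ==
0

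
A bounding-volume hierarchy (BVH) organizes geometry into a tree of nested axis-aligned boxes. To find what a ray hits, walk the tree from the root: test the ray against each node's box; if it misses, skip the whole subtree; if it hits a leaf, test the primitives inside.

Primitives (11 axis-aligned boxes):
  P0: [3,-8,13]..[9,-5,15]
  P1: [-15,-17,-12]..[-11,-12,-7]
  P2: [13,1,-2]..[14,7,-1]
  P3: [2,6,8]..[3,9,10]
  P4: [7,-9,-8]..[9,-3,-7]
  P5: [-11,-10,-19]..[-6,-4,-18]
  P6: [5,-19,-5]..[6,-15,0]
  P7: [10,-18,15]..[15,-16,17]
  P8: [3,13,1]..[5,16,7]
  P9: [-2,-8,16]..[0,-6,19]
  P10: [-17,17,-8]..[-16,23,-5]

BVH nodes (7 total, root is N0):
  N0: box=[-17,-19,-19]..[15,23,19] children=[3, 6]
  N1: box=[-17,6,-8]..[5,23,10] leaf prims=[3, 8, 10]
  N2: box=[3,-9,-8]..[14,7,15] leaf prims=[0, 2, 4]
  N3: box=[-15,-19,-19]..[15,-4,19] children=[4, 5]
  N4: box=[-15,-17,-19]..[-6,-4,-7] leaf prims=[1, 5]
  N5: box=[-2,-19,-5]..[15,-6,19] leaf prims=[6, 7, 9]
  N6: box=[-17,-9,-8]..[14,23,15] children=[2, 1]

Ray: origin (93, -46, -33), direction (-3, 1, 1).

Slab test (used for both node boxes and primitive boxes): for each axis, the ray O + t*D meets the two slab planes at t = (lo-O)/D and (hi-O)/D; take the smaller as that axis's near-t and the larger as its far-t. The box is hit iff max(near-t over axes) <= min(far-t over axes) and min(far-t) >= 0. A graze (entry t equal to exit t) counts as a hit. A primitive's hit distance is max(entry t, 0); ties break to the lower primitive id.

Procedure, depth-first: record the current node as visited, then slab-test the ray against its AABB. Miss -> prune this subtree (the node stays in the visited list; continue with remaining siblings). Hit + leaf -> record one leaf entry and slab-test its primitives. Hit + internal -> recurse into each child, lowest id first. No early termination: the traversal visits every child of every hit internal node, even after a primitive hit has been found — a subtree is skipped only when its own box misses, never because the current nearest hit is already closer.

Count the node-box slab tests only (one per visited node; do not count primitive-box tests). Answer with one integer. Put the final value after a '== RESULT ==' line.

Walk:
N0 x:[26,110/3] y:[27,69] z:[14,52] -> hit [27,110/3], descend [3, 6]
  N3 x:[26,36] y:[27,42] z:[14,52] -> hit [27,36], descend [4, 5]
    N4 x:[33,36] y:[29,42] z:[14,26] -> miss, prune
    N5 x:[26,95/3] y:[27,40] z:[28,52] -> hit [28,95/3] leaf, test {P6@t=29, P7(miss), P9(miss)}
  N6 x:[79/3,110/3] y:[37,69] z:[25,48] -> miss, prune

order=[0, 3, 4, 5, 6]  |boxes|=5  |leaves|=1  hit=P6

== RESULT ==
5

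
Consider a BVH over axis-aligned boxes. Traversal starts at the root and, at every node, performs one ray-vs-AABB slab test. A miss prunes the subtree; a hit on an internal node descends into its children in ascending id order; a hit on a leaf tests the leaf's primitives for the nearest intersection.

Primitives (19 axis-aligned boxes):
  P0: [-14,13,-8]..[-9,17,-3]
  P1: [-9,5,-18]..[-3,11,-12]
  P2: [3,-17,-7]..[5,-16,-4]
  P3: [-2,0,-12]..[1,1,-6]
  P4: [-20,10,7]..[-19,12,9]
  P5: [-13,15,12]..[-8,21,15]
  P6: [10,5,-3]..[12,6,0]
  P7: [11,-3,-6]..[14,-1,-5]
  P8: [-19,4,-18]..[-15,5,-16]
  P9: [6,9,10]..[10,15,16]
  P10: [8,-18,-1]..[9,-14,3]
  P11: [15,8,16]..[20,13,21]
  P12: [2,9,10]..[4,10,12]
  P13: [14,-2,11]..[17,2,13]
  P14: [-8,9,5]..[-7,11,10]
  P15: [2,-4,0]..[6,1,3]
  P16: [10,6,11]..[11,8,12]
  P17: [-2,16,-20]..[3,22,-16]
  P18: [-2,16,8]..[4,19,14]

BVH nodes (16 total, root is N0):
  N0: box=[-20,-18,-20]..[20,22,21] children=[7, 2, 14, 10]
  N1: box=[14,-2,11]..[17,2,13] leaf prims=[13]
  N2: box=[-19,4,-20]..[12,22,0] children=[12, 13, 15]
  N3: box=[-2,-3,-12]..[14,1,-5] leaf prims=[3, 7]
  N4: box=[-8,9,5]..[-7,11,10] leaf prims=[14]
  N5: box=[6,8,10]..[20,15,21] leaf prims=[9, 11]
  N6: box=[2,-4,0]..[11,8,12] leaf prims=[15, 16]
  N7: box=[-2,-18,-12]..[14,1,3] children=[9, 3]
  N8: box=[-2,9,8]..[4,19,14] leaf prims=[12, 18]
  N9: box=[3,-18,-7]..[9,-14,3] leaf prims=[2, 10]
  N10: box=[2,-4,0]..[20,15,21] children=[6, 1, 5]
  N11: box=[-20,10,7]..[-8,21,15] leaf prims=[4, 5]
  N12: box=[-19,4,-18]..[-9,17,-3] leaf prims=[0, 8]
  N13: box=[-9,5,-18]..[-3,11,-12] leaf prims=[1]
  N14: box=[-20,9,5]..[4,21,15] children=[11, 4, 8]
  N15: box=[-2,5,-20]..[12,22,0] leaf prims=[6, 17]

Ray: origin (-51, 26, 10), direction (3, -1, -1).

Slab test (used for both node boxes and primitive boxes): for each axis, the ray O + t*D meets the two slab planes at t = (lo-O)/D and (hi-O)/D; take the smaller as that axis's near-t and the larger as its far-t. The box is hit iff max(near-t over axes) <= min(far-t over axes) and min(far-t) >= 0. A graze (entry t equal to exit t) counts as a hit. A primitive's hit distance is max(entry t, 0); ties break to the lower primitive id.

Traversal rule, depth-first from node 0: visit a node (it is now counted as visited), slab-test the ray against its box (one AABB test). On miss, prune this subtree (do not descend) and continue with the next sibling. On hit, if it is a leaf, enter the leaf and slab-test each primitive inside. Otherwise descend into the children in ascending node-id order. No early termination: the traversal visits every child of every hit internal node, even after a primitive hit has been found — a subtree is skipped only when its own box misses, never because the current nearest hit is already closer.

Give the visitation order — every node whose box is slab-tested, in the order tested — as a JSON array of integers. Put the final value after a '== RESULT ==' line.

Traverse from the root:
N0 x:[31/3,71/3] y:[4,44] z:[-11,30] -> hit [31/3,71/3], descend [2, 7, 10, 14]
  N2 x:[32/3,21] y:[4,22] z:[10,30] -> hit [32/3,21], descend [12, 13, 15]
    N12 x:[32/3,14] y:[9,22] z:[13,28] -> hit [13,14] leaf, test {P0@t=13, P8(miss)}
    N13 x:[14,16] y:[15,21] z:[22,28] -> miss, prune
    N15 x:[49/3,21] y:[4,21] z:[10,30] -> hit [49/3,21] leaf, test {P6(miss), P17(miss)}
  N7 x:[49/3,65/3] y:[25,44] z:[7,22] -> miss, prune
  N10 x:[53/3,71/3] y:[11,30] z:[-11,10] -> miss, prune
  N14 x:[31/3,55/3] y:[5,17] z:[-5,5] -> miss, prune

Visited [0, 2, 12, 13, 15, 7, 10, 14]. Tests: 8 box, 2 leaf. Nearest: P0.

== RESULT ==
[0, 2, 12, 13, 15, 7, 10, 14]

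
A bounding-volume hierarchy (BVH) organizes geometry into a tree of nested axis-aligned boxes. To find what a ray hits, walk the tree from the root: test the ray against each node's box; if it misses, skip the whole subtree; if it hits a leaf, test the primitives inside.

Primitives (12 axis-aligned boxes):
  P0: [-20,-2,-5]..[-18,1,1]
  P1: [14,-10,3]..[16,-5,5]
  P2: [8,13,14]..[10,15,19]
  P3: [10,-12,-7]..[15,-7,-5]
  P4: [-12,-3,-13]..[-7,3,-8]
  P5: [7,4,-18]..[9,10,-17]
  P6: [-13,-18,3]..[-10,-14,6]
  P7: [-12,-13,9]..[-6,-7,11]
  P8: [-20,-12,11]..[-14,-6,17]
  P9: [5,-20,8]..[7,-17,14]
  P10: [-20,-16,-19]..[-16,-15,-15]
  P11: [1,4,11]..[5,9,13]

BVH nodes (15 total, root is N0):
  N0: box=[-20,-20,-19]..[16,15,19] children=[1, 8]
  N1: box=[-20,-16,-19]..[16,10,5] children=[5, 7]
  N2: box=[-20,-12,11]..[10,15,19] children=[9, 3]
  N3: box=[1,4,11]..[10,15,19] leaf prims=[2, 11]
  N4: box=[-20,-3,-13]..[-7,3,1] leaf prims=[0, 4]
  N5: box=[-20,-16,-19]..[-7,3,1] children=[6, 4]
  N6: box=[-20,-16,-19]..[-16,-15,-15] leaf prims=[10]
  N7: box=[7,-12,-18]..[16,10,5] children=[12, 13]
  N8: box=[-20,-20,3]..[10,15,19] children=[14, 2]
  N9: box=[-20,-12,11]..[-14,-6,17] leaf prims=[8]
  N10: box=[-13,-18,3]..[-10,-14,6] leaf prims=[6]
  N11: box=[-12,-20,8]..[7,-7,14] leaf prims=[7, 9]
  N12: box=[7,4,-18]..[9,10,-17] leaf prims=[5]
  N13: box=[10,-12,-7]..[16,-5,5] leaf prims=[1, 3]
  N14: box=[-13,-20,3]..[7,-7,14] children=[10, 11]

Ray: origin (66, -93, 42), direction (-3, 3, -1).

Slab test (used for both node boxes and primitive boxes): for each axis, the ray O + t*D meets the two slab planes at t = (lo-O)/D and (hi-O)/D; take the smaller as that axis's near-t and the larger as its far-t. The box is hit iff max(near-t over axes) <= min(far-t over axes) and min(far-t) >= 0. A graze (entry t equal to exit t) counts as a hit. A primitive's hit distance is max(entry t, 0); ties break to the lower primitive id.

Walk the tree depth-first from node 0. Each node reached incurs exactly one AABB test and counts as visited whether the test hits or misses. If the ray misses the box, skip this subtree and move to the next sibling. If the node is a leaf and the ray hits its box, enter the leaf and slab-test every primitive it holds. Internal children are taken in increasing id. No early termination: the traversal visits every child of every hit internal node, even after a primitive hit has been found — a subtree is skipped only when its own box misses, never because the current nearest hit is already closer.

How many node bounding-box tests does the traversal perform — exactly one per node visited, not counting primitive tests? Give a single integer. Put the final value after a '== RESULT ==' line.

Walk:
N0 x:[50/3,86/3] y:[73/3,36] z:[23,61] -> hit [73/3,86/3], descend [1, 8]
  N1 x:[50/3,86/3] y:[77/3,103/3] z:[37,61] -> miss, prune
  N8 x:[56/3,86/3] y:[73/3,36] z:[23,39] -> hit [73/3,86/3], descend [2, 14]
    N2 x:[56/3,86/3] y:[27,36] z:[23,31] -> hit [27,86/3], descend [3, 9]
      N3 x:[56/3,65/3] y:[97/3,36] z:[23,31] -> miss, prune
      N9 x:[80/3,86/3] y:[27,29] z:[25,31] -> hit [27,86/3] leaf, test {P8@t=27}
    N14 x:[59/3,79/3] y:[73/3,86/3] z:[28,39] -> miss, prune

order=[0, 1, 8, 2, 3, 9, 14]  |boxes|=7  |leaves|=1  hit=P8

== RESULT ==
7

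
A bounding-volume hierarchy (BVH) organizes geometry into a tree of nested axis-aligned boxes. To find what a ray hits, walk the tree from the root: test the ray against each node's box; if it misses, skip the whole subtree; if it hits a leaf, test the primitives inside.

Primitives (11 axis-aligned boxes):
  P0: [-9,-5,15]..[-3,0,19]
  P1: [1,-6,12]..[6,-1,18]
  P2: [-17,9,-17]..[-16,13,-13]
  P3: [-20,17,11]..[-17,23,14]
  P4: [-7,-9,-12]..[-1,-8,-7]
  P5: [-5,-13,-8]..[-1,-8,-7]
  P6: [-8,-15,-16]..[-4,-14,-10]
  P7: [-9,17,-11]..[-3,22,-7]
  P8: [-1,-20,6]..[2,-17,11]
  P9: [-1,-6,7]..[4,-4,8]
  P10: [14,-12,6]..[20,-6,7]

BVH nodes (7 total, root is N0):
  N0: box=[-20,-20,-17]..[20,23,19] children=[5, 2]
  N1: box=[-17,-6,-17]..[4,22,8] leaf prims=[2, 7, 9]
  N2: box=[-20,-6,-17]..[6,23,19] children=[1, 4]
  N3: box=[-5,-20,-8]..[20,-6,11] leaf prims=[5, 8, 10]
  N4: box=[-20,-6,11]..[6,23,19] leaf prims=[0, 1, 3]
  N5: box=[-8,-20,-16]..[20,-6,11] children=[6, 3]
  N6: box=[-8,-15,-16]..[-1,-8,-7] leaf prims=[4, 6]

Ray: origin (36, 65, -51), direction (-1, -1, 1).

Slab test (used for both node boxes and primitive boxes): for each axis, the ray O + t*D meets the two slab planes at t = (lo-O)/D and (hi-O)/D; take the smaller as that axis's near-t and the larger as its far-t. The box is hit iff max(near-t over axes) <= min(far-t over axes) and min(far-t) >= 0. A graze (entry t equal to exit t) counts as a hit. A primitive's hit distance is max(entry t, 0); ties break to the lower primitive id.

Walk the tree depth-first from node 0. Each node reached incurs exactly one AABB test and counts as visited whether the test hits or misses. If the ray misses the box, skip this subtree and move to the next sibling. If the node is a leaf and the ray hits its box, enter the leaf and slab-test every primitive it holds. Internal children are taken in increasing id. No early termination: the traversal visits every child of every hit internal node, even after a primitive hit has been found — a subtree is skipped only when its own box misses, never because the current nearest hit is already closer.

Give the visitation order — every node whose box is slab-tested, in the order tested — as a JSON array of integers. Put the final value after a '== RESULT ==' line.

Traverse from the root:
N0 x:[16,56] y:[42,85] z:[34,70] -> hit [42,56], descend [2, 5]
  N2 x:[30,56] y:[42,71] z:[34,70] -> hit [42,56], descend [1, 4]
    N1 x:[32,53] y:[43,71] z:[34,59] -> hit [43,53] leaf, test {P2(miss), P7@t=43, P9(miss)}
    N4 x:[30,56] y:[42,71] z:[62,70] -> miss, prune
  N5 x:[16,44] y:[71,85] z:[35,62] -> miss, prune

Visited [0, 2, 1, 4, 5]. Tests: 5 box, 1 leaf. Nearest: P7.

== RESULT ==
[0, 2, 1, 4, 5]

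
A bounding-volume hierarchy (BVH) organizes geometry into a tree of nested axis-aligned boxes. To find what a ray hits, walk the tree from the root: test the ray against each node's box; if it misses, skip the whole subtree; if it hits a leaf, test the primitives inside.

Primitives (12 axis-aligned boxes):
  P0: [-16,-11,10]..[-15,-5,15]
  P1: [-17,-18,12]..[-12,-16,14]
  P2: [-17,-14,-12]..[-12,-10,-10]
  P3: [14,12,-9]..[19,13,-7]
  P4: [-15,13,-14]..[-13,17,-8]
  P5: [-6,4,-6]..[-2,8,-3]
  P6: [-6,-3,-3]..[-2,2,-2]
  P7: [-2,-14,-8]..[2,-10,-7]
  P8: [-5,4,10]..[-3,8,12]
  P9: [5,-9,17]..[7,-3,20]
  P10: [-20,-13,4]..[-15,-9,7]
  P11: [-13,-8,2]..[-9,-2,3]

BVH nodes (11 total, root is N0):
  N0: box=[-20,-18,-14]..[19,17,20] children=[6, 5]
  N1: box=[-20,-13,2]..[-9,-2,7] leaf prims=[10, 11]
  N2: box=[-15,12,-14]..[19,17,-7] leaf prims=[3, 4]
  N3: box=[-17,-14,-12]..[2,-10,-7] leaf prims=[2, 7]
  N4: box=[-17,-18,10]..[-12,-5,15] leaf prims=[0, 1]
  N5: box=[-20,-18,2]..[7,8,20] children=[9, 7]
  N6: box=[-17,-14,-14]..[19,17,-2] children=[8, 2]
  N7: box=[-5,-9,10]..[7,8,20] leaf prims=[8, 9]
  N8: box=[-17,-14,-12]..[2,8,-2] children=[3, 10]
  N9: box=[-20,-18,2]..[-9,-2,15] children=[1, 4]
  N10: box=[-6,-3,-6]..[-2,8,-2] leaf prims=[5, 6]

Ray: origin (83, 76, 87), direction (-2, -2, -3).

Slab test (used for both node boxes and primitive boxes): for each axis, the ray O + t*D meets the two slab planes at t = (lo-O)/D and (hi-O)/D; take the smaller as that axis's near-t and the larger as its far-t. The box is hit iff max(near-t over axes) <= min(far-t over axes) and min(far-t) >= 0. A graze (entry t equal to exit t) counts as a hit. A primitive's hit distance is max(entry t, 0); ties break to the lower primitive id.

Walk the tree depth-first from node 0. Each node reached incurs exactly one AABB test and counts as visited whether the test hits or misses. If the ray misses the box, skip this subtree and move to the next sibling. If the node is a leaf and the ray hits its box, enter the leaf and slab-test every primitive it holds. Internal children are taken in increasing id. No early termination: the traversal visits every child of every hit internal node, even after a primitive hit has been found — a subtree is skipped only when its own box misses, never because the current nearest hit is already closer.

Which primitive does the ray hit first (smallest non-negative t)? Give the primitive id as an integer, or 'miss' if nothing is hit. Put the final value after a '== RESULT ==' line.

Walk:
N0 x:[32,103/2] y:[59/2,47] z:[67/3,101/3] -> hit [32,101/3], descend [5, 6]
  N5 x:[38,103/2] y:[34,47] z:[67/3,85/3] -> miss, prune
  N6 x:[32,50] y:[59/2,45] z:[89/3,101/3] -> hit [32,101/3], descend [2, 8]
    N2 x:[32,49] y:[59/2,32] z:[94/3,101/3] -> hit [32,32] leaf, test {P3@t=32, P4(miss)}
    N8 x:[81/2,50] y:[34,45] z:[89/3,33] -> miss, prune

Summary -> nodes [0, 5, 6, 2, 8]; box-tests=5; leaf-entries=1; first=P3

== RESULT ==
3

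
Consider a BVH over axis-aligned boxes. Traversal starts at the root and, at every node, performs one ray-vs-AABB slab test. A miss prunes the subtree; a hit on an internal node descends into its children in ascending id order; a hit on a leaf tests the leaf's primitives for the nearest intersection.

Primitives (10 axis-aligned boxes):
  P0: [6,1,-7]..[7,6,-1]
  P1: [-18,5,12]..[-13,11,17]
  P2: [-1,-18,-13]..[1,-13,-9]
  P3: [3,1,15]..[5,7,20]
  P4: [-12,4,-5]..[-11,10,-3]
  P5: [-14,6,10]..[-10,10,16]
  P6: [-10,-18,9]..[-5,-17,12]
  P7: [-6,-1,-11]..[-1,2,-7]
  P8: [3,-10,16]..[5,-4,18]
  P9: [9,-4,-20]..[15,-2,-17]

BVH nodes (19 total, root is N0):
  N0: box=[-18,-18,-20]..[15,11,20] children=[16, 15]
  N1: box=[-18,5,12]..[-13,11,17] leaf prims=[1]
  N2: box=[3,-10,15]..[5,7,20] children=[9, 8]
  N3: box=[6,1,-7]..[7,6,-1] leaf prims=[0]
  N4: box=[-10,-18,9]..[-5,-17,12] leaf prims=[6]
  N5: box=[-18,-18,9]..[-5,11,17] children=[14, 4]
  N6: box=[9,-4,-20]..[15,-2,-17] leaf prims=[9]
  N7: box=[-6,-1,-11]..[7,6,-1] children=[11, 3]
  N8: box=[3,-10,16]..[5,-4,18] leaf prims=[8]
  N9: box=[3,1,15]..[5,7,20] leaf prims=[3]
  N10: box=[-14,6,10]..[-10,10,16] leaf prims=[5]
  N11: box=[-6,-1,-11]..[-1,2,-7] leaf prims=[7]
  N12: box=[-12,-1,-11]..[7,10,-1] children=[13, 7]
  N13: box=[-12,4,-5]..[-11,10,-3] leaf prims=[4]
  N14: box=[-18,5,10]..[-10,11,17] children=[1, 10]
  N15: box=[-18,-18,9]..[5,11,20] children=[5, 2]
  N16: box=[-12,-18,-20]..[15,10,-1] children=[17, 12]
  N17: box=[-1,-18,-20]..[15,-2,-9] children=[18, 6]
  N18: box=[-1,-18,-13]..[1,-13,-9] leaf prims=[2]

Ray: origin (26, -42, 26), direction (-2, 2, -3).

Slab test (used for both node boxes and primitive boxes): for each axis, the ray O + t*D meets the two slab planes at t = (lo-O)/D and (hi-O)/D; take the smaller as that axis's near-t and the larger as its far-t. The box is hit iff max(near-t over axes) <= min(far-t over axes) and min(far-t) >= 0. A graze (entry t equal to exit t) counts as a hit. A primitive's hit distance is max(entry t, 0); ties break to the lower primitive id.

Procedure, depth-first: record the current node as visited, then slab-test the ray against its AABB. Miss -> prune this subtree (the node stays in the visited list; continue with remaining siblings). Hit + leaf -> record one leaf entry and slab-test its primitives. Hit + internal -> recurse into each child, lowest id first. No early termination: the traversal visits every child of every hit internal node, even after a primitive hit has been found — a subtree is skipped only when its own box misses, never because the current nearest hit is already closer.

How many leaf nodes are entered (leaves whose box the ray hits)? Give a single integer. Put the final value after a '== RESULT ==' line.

Trace the traversal:
N0 x:[11/2,22] y:[12,53/2] z:[2,46/3] -> hit [12,46/3], descend [15, 16]
  N15 x:[21/2,22] y:[12,53/2] z:[2,17/3] -> miss, prune
  N16 x:[11/2,19] y:[12,26] z:[9,46/3] -> hit [12,46/3], descend [12, 17]
    N12 x:[19/2,19] y:[41/2,26] z:[9,37/3] -> miss, prune
    N17 x:[11/2,27/2] y:[12,20] z:[35/3,46/3] -> hit [12,27/2], descend [6, 18]
      N6 x:[11/2,17/2] y:[19,20] z:[43/3,46/3] -> miss, prune
      N18 x:[25/2,27/2] y:[12,29/2] z:[35/3,13] -> hit [25/2,13] leaf, test {P2@t=25/2}

Visited [0, 15, 16, 12, 17, 6, 18]. Tests: 7 box, 1 leaf. Nearest: P2.

== RESULT ==
1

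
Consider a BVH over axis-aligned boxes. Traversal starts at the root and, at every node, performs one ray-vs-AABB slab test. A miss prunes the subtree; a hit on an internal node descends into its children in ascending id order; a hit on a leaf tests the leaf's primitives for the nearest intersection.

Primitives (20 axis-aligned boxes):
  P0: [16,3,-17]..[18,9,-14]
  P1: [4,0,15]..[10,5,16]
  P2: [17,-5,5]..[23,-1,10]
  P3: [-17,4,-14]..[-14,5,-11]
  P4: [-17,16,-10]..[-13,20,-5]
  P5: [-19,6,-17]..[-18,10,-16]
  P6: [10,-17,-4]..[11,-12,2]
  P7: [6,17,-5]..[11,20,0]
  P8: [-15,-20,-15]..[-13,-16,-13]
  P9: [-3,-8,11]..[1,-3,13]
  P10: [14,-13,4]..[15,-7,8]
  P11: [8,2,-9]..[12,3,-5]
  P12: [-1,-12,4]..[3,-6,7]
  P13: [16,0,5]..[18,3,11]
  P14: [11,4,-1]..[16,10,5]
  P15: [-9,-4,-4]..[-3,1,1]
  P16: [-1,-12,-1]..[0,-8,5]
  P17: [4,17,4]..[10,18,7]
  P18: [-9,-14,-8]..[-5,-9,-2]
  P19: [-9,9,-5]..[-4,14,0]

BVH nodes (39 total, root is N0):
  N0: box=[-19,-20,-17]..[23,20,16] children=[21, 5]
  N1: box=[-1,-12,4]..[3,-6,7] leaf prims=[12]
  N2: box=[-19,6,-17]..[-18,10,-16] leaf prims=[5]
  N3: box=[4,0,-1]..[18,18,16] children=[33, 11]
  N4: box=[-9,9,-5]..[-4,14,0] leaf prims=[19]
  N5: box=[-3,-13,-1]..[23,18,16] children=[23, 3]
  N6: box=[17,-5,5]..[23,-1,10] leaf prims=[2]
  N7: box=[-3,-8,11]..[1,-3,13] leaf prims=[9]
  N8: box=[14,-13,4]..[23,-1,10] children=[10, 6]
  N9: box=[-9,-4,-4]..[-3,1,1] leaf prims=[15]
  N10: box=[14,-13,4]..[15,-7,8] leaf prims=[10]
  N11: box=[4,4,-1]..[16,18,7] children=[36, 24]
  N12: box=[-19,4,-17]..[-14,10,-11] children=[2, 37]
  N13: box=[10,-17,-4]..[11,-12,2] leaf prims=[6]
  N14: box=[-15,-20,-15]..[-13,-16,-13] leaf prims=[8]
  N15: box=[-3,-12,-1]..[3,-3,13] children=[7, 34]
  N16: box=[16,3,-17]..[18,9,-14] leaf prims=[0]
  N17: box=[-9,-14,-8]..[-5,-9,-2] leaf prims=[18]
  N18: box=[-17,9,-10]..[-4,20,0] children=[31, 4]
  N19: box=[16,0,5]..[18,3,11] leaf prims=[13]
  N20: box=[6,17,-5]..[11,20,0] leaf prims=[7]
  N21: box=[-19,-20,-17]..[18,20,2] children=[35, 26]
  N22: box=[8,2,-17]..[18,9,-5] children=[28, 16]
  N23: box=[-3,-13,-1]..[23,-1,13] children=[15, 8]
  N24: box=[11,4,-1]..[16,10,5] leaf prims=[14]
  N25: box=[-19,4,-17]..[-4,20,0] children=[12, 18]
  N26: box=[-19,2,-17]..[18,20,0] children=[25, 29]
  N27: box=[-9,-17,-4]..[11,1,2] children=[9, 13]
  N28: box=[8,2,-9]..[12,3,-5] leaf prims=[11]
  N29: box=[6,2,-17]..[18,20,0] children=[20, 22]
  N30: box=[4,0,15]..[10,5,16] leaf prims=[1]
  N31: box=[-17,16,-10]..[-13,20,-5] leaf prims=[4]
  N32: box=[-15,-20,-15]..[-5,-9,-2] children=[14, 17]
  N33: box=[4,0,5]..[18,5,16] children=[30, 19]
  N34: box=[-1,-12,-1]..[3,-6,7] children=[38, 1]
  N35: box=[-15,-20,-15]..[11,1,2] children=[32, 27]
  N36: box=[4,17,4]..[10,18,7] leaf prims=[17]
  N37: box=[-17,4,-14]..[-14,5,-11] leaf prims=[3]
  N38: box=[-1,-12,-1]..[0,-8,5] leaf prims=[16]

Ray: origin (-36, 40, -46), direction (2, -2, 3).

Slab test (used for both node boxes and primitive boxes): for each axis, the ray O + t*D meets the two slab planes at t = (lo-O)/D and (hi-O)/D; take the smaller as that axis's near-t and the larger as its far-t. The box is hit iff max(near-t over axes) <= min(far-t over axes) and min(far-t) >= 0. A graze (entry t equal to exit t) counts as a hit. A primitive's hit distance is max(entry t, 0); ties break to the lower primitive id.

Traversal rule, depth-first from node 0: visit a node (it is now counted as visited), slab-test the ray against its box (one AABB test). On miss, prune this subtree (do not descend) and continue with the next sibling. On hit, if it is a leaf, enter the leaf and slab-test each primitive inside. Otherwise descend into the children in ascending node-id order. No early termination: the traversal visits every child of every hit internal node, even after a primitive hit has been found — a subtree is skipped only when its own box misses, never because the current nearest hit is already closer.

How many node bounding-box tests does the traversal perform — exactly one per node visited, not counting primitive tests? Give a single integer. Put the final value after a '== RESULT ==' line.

Walk:
N0 x:[17/2,59/2] y:[10,30] z:[29/3,62/3] -> hit [10,62/3], descend [5, 21]
  N5 x:[33/2,59/2] y:[11,53/2] z:[15,62/3] -> hit [33/2,62/3], descend [3, 23]
    N3 x:[20,27] y:[11,20] z:[15,62/3] -> hit [20,20], descend [11, 33]
      N11 x:[20,26] y:[11,18] z:[15,53/3] -> miss, prune
      N33 x:[20,27] y:[35/2,20] z:[17,62/3] -> hit [20,20], descend [19, 30]
        N19 x:[26,27] y:[37/2,20] z:[17,19] -> miss, prune
        N30 x:[20,23] y:[35/2,20] z:[61/3,62/3] -> miss, prune
    N23 x:[33/2,59/2] y:[41/2,53/2] z:[15,59/3] -> miss, prune
  N21 x:[17/2,27] y:[10,30] z:[29/3,16] -> hit [10,16], descend [26, 35]
    N26 x:[17/2,27] y:[10,19] z:[29/3,46/3] -> hit [10,46/3], descend [25, 29]
      N25 x:[17/2,16] y:[10,18] z:[29/3,46/3] -> hit [10,46/3], descend [12, 18]
        N12 x:[17/2,11] y:[15,18] z:[29/3,35/3] -> miss, prune
        N18 x:[19/2,16] y:[10,31/2] z:[12,46/3] -> hit [12,46/3], descend [4, 31]
          N4 x:[27/2,16] y:[13,31/2] z:[41/3,46/3] -> hit [41/3,46/3] leaf, test {P19@t=41/3}
          N31 x:[19/2,23/2] y:[10,12] z:[12,41/3] -> miss, prune
      N29 x:[21,27] y:[10,19] z:[29/3,46/3] -> miss, prune
    N35 x:[21/2,47/2] y:[39/2,30] z:[31/3,16] -> miss, prune

17 AABB tests over nodes [0, 5, 3, 11, 33, 19, 30, 23, 21, 26, 25, 12, 18, 4, 31, 29, 35]; 1 leaf entered; closest P19.

== RESULT ==
17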